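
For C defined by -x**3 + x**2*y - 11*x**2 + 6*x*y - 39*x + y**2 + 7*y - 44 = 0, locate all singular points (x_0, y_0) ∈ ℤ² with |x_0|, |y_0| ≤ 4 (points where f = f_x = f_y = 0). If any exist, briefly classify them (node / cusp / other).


Singular points: {(-3, 1)}; classification: node.

Compute partial derivatives:
  f_x = -3*x**2 + 2*x*y - 22*x + 6*y - 39.
  f_y = x**2 + 6*x + 2*y + 7.
Scan x_0 ∈ {−4, ..., 4}. For each x_0, f_y(x_0, y) is a polynomial in y; find its integer roots y ∈ {−4, ..., 4}, then test f_x and f at those candidates.
  x = -4: f_y(-4, y) = 2*y - 1; no integer root y with |y| ≤ 4.
  x = -3: f_y(-3, y) = 2*y - 2; vanishes at y ∈ {1}. (-3, 1): f_x = 0, f = 0 — SINGULAR.
  x = -2: f_y(-2, y) = 2*y - 1; no integer root y with |y| ≤ 4.
  x = -1: f_y(-1, y) = 2*y + 2; vanishes at y ∈ {-1}. (-1, -1): f_x = -24 ≠ 0.
  x = 0: f_y(0, y) = 2*y + 7; no integer root y with |y| ≤ 4.
  x = 1: f_y(1, y) = 2*y + 14; no integer root y with |y| ≤ 4.
  x = 2: f_y(2, y) = 2*y + 23; no integer root y with |y| ≤ 4.
  x = 3: f_y(3, y) = 2*y + 34; no integer root y with |y| ≤ 4.
  x = 4: f_y(4, y) = 2*y + 47; no integer root y with |y| ≤ 4.
Only singular point on the grid: (-3, 1).
Classify: substitute x = -3 + u, y = 1 + v and expand: f = -u**3 + u**2*v - u**2 + v**2.
No constant or linear terms (consistent with a singular point). Quadratic part: -u**2 + v**2. Cubic part: -u**3 + u**2*v.
The quadratic part v**2 - u**2 = (v − u)(v + u) splits into two distinct linear factors, so there are two distinct tangent lines y − 1 = ±(x − -3) — this is a node (ordinary double point).
Classification: node.


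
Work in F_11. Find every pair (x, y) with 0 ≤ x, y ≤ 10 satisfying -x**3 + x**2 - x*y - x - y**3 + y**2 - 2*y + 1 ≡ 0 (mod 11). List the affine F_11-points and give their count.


Affine F_11-points: {(0, 4), (1, 0), (1, 6), (2, 6), (3, 4), (5, 3), (8, 5), (9, 2), (9, 4), (9, 6), (10, 7)}; count = 11.

For each of the 121 pairs (x, y) ∈ F_11², evaluate f(x, y) mod 11. Record the zeros.
  x = 0: [0↦1, 1↦10, 2↦4, 3↦10, 4↦0, 5↦1, 6↦7, 7↦1, 8↦10, 9↦6, 10↦5]  zeros at y ∈ {4}
  x = 1: [0↦0, 1↦8, 2↦1, 3↦6, 4↦6, 5↦6, 6↦0, 7↦4, 8↦1, 9↦7, 10↦5]  zeros at y ∈ {0, 6}
  x = 2: [0↦6, 1↦2, 2↦5, 3↦9, 4↦8, 5↦7, 6↦0, 7↦3, 8↦10, 9↦4, 10↦1]  zeros at y ∈ {6}
  x = 3: [0↦2, 1↦8, 2↦10, 3↦2, 4↦0, 5↦9, 6↦1, 7↦3, 8↦9, 9↦2, 10↦9]  zeros at y ∈ {4}
  x = 4: [0↦4, 1↦9, 2↦10, 3↦1, 4↦9, 5↦6, 6↦8, 7↦9, 8↦3, 9↦6, 10↦1]  zeros at y ∈ ∅
  x = 5: [0↦6, 1↦10, 2↦10, 3↦0, 4↦7, 5↦3, 6↦4, 7↦4, 8↦8, 9↦10, 10↦4]  zeros at y ∈ {3}
  x = 6: [0↦2, 1↦5, 2↦4, 3↦4, 4↦10, 5↦5, 6↦5, 7↦4, 8↦7, 9↦8, 10↦1]  zeros at y ∈ ∅
  x = 7: [0↦8, 1↦10, 2↦8, 3↦7, 4↦1, 5↦6, 6↦5, 7↦3, 8↦5, 9↦5, 10↦8]  zeros at y ∈ ∅
  x = 8: [0↦7, 1↦8, 2↦5, 3↦3, 4↦7, 5↦0, 6↦9, 7↦6, 8↦7, 9↦6, 10↦8]  zeros at y ∈ {5}
  x = 9: [0↦4, 1↦4, 2↦0, 3↦8, 4↦0, 5↦3, 6↦0, 7↦7, 8↦7, 9↦5, 10↦6]  zeros at y ∈ {2, 4, 6}
  x = 10: [0↦4, 1↦3, 2↦9, 3↦5, 4↦7, 5↦9, 6↦5, 7↦0, 8↦10, 9↦7, 10↦7]  zeros at y ∈ {7}
Collecting zeros: affine points = {(0, 4), (1, 0), (1, 6), (2, 6), (3, 4), (5, 3), (8, 5), (9, 2), (9, 4), (9, 6), (10, 7)}.
Total count |C(F_11)_aff| = 11.


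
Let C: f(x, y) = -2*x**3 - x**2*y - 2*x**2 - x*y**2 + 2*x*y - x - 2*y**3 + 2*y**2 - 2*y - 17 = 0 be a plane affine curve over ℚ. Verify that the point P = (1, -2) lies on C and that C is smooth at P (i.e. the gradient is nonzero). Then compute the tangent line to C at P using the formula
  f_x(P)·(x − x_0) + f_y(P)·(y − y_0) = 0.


Tangent line at P: -15*x - 29*y - 43 = 0.

Step 1: f(1, -2) = 0, so P lies on C.
Step 2: partial derivatives
  f_x(x, y) = -6*x**2 - 2*x*y - 4*x - y**2 + 2*y - 1, f_y(x, y) = -x**2 - 2*x*y + 2*x - 6*y**2 + 4*y - 2.
  f_x(P) = -15, f_y(P) = -29 (gradient nonzero, so P is smooth).
Step 3: tangent line at P: -15·(x − 1) + -29·(y − -2) = 0.
Expanding: -15*x - 29*y - 43 = 0.


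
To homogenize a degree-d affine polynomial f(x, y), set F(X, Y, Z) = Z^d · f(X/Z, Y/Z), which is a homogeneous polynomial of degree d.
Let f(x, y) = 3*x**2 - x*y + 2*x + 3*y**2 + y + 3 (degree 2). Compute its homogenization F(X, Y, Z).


F(X, Y, Z) = 3*X**2 - X*Y + 2*X*Z + 3*Y**2 + Y*Z + 3*Z**2

deg(f) = 2.
Substitute x = X/Z, y = Y/Z into f, then multiply by Z^2.
  monomial 3·x^2·y^0 ↦ 3·X^2·Y^0·Z^0.
  monomial -1·x^1·y^1 ↦ -1·X^1·Y^1·Z^0.
  monomial 2·x^1·y^0 ↦ 2·X^1·Y^0·Z^1.
  monomial 3·x^0·y^2 ↦ 3·X^0·Y^2·Z^0.
  monomial 1·x^0·y^1 ↦ 1·X^0·Y^1·Z^1.
  monomial 3·x^0·y^0 ↦ 3·X^0·Y^0·Z^2.
Collecting: F(X, Y, Z) = 3*X**2 - X*Y + 2*X*Z + 3*Y**2 + Y*Z + 3*Z**2.


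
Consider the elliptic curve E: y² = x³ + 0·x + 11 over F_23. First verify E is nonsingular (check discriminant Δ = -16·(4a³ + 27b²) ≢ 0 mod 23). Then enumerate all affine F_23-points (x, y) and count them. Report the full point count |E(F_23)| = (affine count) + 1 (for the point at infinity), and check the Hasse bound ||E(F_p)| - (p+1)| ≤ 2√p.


Affine points = {(1, 9), (1, 14), (4, 11), (4, 12), (7, 3), (7, 20), (9, 2), (9, 21), (11, 10), (11, 13), (13, 0), (14, 8), (14, 15), (16, 6), (16, 17), (17, 5), (17, 18), (18, 1), (18, 22), (19, 4), (19, 19), (21, 7), (21, 16)}; affine count = 23; |E(F_23)| = 24.

Discriminant check: Δ ∝ 4a³ + 27b² = 4·0³ + 27·11² = 4·0 + 27·121 ≡ 1 (mod 23). Nonzero ⇒ E is nonsingular.
For each x ∈ F_23, compute rhs = x³ + 0·x + 11 mod 23, then count y ∈ F_23 with y² ≡ rhs.
  x = 0: rhs = 11, matching y values: none (0 points).
  x = 1: rhs = 12, matching y values: 9, 14 (2 points).
  x = 2: rhs = 19, matching y values: none (0 points).
  x = 3: rhs = 15, matching y values: none (0 points).
  x = 4: rhs = 6, matching y values: 11, 12 (2 points).
  x = 5: rhs = 21, matching y values: none (0 points).
  x = 6: rhs = 20, matching y values: none (0 points).
  x = 7: rhs = 9, matching y values: 3, 20 (2 points).
  x = 8: rhs = 17, matching y values: none (0 points).
  x = 9: rhs = 4, matching y values: 2, 21 (2 points).
  x = 10: rhs = 22, matching y values: none (0 points).
  x = 11: rhs = 8, matching y values: 10, 13 (2 points).
  x = 12: rhs = 14, matching y values: none (0 points).
  x = 13: rhs = 0, matching y values: 0 (1 points).
  x = 14: rhs = 18, matching y values: 8, 15 (2 points).
  x = 15: rhs = 5, matching y values: none (0 points).
  x = 16: rhs = 13, matching y values: 6, 17 (2 points).
  x = 17: rhs = 2, matching y values: 5, 18 (2 points).
  x = 18: rhs = 1, matching y values: 1, 22 (2 points).
  x = 19: rhs = 16, matching y values: 4, 19 (2 points).
  x = 20: rhs = 7, matching y values: none (0 points).
  x = 21: rhs = 3, matching y values: 7, 16 (2 points).
  x = 22: rhs = 10, matching y values: none (0 points).
Total affine count: 23.
Full point count |E(F_23)| = 23 + 1 = 24.
Hasse bound: |24 − (23+1)| = |0| = 0 ≤ 2√23 ≈ 9.5917 ✓.


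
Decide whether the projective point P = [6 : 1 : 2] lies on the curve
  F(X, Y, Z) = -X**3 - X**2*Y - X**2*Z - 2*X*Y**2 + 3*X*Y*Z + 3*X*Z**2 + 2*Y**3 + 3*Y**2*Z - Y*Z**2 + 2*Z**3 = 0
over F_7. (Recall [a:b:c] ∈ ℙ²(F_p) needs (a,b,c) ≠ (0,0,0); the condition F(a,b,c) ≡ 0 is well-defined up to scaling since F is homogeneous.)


F(6,1,2) ≡ 2 (mod 7); P is NOT on the curve.

Evaluate F(6, 1, 2) term-by-term (mod 7).
  -X**3 ↦ -1·216·1·1 = -216
  -X**2*Y ↦ -1·36·1·1 = -36
  -X**2*Z ↦ -1·36·1·2 = -72
  -2*X*Y**2 ↦ -2·6·1·1 = -12
  3*X*Y*Z ↦ 3·6·1·2 = 36
  3*X*Z**2 ↦ 3·6·1·4 = 72
  2*Y**3 ↦ 2·1·1·1 = 2
  3*Y**2*Z ↦ 3·1·1·2 = 6
  -Y*Z**2 ↦ -1·1·1·4 = -4
  2*Z**3 ↦ 2·1·1·8 = 16
Sum: F(6, 1, 2) = (-216) + (-36) + (-72) + (-12) + (36) + (72) + (2) + (6) + (-4) + (16) = -208.
Reducing mod 7: -208 ≡ 2 (mod 7).
Since F(a, b, c) ≡ 2 ≠ 0 (mod 7), P does NOT lie on the curve.


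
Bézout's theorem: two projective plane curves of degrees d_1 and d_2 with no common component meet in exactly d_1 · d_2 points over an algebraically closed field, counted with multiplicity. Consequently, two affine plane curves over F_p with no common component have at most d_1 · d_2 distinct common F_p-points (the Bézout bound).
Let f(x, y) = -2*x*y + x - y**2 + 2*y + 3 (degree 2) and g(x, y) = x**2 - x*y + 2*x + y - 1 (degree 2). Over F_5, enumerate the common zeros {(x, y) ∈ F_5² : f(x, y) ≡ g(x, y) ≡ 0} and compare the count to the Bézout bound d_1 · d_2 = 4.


Common zeros: {(4, 1)}; count = 1; Bézout bound = 4.

deg(f) = 2, deg(g) = 2, so Bézout bound = 4.
Scan x ∈ F_5. For each x, list the y ∈ F_5 with f(x, y) ≡ 0 and those with g(x, y) ≡ 0 (mod 5); the common zeros in that column are the intersection.
  x = 0: f ≡ 0 at y ∈ {3, 4}; g ≡ 0 at y ∈ {1}; common: ∅.
  x = 1: f ≡ 0 at y ∈ {2, 3}; g ≡ 0 at y ∈ ∅; common: ∅.
  x = 2: f ≡ 0 at y ∈ {0, 3}; g ≡ 0 at y ∈ {2}; common: ∅.
  x = 3: f ≡ 0 at y ∈ {3}; g ≡ 0 at y ∈ {2}; common: ∅.
  x = 4: f ≡ 0 at y ∈ {1, 3}; g ≡ 0 at y ∈ {1}; common: {1}.
Collecting: common zeros = {(4, 1)}, so the count is 1.
Comparison with the Bézout bound: 1 ≤ 4 = deg(f)·deg(g), as expected for curves with no common component (the affine F_5-count falls short of the bound because intersections may lie at infinity, over extension fields, or carry multiplicity).


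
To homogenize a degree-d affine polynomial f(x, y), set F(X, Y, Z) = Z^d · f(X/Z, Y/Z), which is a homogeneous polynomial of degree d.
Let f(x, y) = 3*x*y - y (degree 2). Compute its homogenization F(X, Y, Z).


F(X, Y, Z) = 3*X*Y - Y*Z

deg(f) = 2.
Substitute x = X/Z, y = Y/Z into f, then multiply by Z^2.
  monomial 3·x^1·y^1 ↦ 3·X^1·Y^1·Z^0.
  monomial -1·x^0·y^1 ↦ -1·X^0·Y^1·Z^1.
Collecting: F(X, Y, Z) = 3*X*Y - Y*Z.


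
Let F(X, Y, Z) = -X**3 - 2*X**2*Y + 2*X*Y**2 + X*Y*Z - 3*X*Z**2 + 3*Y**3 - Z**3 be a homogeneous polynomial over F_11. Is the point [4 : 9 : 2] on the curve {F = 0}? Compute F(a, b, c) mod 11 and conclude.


F(4,9,2) ≡ 2 (mod 11); P is NOT on the curve.

Evaluate F(4, 9, 2) term-by-term (mod 11).
  -X**3 ↦ -1·64·1·1 = -64
  -2*X**2*Y ↦ -2·16·9·1 = -288
  2*X*Y**2 ↦ 2·4·81·1 = 648
  X*Y*Z ↦ 1·4·9·2 = 72
  -3*X*Z**2 ↦ -3·4·1·4 = -48
  3*Y**3 ↦ 3·1·729·1 = 2187
  -Z**3 ↦ -1·1·1·8 = -8
Sum: F(4, 9, 2) = (-64) + (-288) + (648) + (72) + (-48) + (2187) + (-8) = 2499.
Reducing mod 11: 2499 ≡ 2 (mod 11).
Since F(a, b, c) ≡ 2 ≠ 0 (mod 11), P does NOT lie on the curve.


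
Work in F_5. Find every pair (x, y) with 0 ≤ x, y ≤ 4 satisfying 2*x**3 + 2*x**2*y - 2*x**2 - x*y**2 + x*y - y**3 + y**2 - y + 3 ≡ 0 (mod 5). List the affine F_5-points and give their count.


Affine F_5-points: {(4, 1), (4, 3)}; count = 2.

For each of the 25 pairs (x, y) ∈ F_5², evaluate f(x, y) mod 5. Record the zeros.
  x = 0: [0↦3, 1↦2, 2↦2, 3↦2, 4↦1]  zeros at y ∈ ∅
  x = 1: [0↦3, 1↦4, 2↦4, 3↦2, 4↦2]  zeros at y ∈ ∅
  x = 2: [0↦1, 1↦3, 2↦2, 3↦2, 4↦2]  zeros at y ∈ ∅
  x = 3: [0↦4, 1↦1, 2↦3, 3↦4, 4↦3]  zeros at y ∈ ∅
  x = 4: [0↦4, 1↦0, 2↦4, 3↦0, 4↦2]  zeros at y ∈ {1, 3}
Collecting zeros: affine points = {(4, 1), (4, 3)}.
Total count |C(F_5)_aff| = 2.


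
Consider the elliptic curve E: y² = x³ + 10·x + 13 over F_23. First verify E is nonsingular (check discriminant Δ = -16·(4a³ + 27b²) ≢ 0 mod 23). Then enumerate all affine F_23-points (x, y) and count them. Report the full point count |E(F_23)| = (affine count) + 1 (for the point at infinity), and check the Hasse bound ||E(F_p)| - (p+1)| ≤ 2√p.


Affine points = {(0, 6), (0, 17), (1, 1), (1, 22), (2, 8), (2, 15), (3, 1), (3, 22), (4, 5), (4, 18), (5, 2), (5, 21), (6, 6), (6, 17), (7, 9), (7, 14), (9, 2), (9, 21), (10, 3), (10, 20), (17, 6), (17, 17), (19, 1), (19, 22), (20, 5), (20, 18), (21, 10), (21, 13), (22, 5), (22, 18)}; affine count = 30; |E(F_23)| = 31.

Discriminant check: Δ ∝ 4a³ + 27b² = 4·10³ + 27·13² = 4·1000 + 27·169 ≡ 7 (mod 23). Nonzero ⇒ E is nonsingular.
For each x ∈ F_23, compute rhs = x³ + 10·x + 13 mod 23, then count y ∈ F_23 with y² ≡ rhs.
  x = 0: rhs = 13, matching y values: 6, 17 (2 points).
  x = 1: rhs = 1, matching y values: 1, 22 (2 points).
  x = 2: rhs = 18, matching y values: 8, 15 (2 points).
  x = 3: rhs = 1, matching y values: 1, 22 (2 points).
  x = 4: rhs = 2, matching y values: 5, 18 (2 points).
  x = 5: rhs = 4, matching y values: 2, 21 (2 points).
  x = 6: rhs = 13, matching y values: 6, 17 (2 points).
  x = 7: rhs = 12, matching y values: 9, 14 (2 points).
  x = 8: rhs = 7, matching y values: none (0 points).
  x = 9: rhs = 4, matching y values: 2, 21 (2 points).
  x = 10: rhs = 9, matching y values: 3, 20 (2 points).
  x = 11: rhs = 5, matching y values: none (0 points).
  x = 12: rhs = 21, matching y values: none (0 points).
  x = 13: rhs = 17, matching y values: none (0 points).
  x = 14: rhs = 22, matching y values: none (0 points).
  x = 15: rhs = 19, matching y values: none (0 points).
  x = 16: rhs = 14, matching y values: none (0 points).
  x = 17: rhs = 13, matching y values: 6, 17 (2 points).
  x = 18: rhs = 22, matching y values: none (0 points).
  x = 19: rhs = 1, matching y values: 1, 22 (2 points).
  x = 20: rhs = 2, matching y values: 5, 18 (2 points).
  x = 21: rhs = 8, matching y values: 10, 13 (2 points).
  x = 22: rhs = 2, matching y values: 5, 18 (2 points).
Total affine count: 30.
Full point count |E(F_23)| = 30 + 1 = 31.
Hasse bound: |31 − (23+1)| = |7| = 7 ≤ 2√23 ≈ 9.5917 ✓.


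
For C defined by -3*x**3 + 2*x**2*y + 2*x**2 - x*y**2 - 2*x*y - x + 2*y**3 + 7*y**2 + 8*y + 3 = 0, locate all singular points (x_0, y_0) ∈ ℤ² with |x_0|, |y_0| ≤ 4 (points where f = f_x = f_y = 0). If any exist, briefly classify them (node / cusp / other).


Singular points: {(0, -1)}; classification: cusp.

Compute partial derivatives:
  f_x = -9*x**2 + 4*x*y + 4*x - y**2 - 2*y - 1.
  f_y = 2*x**2 - 2*x*y - 2*x + 6*y**2 + 14*y + 8.
Scan x_0 ∈ {−4, ..., 4}. For each x_0, f_y(x_0, y) is a polynomial in y; find its integer roots y ∈ {−4, ..., 4}, then test f_x and f at those candidates.
  x = -4: f_y(-4, y) = 6*y**2 + 22*y + 48; no integer root y with |y| ≤ 4.
  x = -3: f_y(-3, y) = 6*y**2 + 20*y + 32; no integer root y with |y| ≤ 4.
  x = -2: f_y(-2, y) = 6*y**2 + 18*y + 20; no integer root y with |y| ≤ 4.
  x = -1: f_y(-1, y) = 6*y**2 + 16*y + 12; no integer root y with |y| ≤ 4.
  x = 0: f_y(0, y) = 6*y**2 + 14*y + 8; vanishes at y ∈ {-1}. (0, -1): f_x = 0, f = 0 — SINGULAR.
  x = 1: f_y(1, y) = 6*y**2 + 12*y + 8; no integer root y with |y| ≤ 4.
  x = 2: f_y(2, y) = 6*y**2 + 10*y + 12; no integer root y with |y| ≤ 4.
  x = 3: f_y(3, y) = 6*y**2 + 8*y + 20; no integer root y with |y| ≤ 4.
  x = 4: f_y(4, y) = 6*y**2 + 6*y + 32; no integer root y with |y| ≤ 4.
Only singular point on the grid: (0, -1).
Classify: substitute x = 0 + u, y = -1 + v and expand: f = -3*u**3 + 2*u**2*v - u*v**2 + 2*v**3 + v**2.
No constant or linear terms (consistent with a singular point). Quadratic part: v**2. Cubic part: -3*u**3 + 2*u**2*v - u*v**2 + 2*v**3.
The quadratic part v**2 is a perfect square, so there is a single (double) tangent line v = 0, i.e. y = -1. Restricting the cubic part to that line (v = 0) leaves -3*u**3 ≠ 0, so f is not divisible by v and the branch is v² ≈ 3*u**3 to lowest order — this is a cusp.
Classification: cusp.


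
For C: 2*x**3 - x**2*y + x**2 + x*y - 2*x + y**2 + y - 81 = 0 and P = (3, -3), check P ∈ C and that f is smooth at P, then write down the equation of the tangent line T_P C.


Tangent line at P: 73*x - 11*y - 252 = 0.

Step 1: f(3, -3) = 0, so P lies on C.
Step 2: partial derivatives
  f_x(x, y) = 6*x**2 - 2*x*y + 2*x + y - 2, f_y(x, y) = -x**2 + x + 2*y + 1.
  f_x(P) = 73, f_y(P) = -11 (gradient nonzero, so P is smooth).
Step 3: tangent line at P: 73·(x − 3) + -11·(y − -3) = 0.
Expanding: 73*x - 11*y - 252 = 0.


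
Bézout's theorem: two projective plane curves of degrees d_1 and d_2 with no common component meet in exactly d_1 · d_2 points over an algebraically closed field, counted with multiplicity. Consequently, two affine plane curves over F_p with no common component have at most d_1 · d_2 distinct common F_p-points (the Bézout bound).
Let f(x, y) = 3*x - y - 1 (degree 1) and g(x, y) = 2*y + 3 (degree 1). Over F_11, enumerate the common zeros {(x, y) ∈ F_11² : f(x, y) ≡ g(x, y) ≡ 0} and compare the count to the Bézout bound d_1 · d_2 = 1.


Common zeros: {(9, 4)}; count = 1; Bézout bound = 1.

deg(f) = 1, deg(g) = 1, so Bézout bound = 1.
Scan x ∈ F_11. For each x, list the y ∈ F_11 with f(x, y) ≡ 0 and those with g(x, y) ≡ 0 (mod 11); the common zeros in that column are the intersection.
  x = 0: f ≡ 0 at y ∈ {10}; g ≡ 0 at y ∈ {4}; common: ∅.
  x = 1: f ≡ 0 at y ∈ {2}; g ≡ 0 at y ∈ {4}; common: ∅.
  x = 2: f ≡ 0 at y ∈ {5}; g ≡ 0 at y ∈ {4}; common: ∅.
  x = 3: f ≡ 0 at y ∈ {8}; g ≡ 0 at y ∈ {4}; common: ∅.
  x = 4: f ≡ 0 at y ∈ {0}; g ≡ 0 at y ∈ {4}; common: ∅.
  x = 5: f ≡ 0 at y ∈ {3}; g ≡ 0 at y ∈ {4}; common: ∅.
  x = 6: f ≡ 0 at y ∈ {6}; g ≡ 0 at y ∈ {4}; common: ∅.
  x = 7: f ≡ 0 at y ∈ {9}; g ≡ 0 at y ∈ {4}; common: ∅.
  x = 8: f ≡ 0 at y ∈ {1}; g ≡ 0 at y ∈ {4}; common: ∅.
  x = 9: f ≡ 0 at y ∈ {4}; g ≡ 0 at y ∈ {4}; common: {4}.
  x = 10: f ≡ 0 at y ∈ {7}; g ≡ 0 at y ∈ {4}; common: ∅.
Collecting: common zeros = {(9, 4)}, so the count is 1.
Comparison with the Bézout bound: 1 ≤ 1 = deg(f)·deg(g), as expected for curves with no common component (the bound is attained).


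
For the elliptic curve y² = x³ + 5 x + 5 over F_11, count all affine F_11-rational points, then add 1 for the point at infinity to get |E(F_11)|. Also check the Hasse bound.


Affine points = {(0, 4), (0, 7), (1, 0), (2, 1), (2, 10), (3, 5), (3, 6), (4, 1), (4, 10), (5, 1), (5, 10), (6, 3), (6, 8), (7, 3), (7, 8), (9, 3), (9, 8)}; affine count = 17; |E(F_11)| = 18.

Discriminant check: Δ ∝ 4a³ + 27b² = 4·5³ + 27·5² = 4·125 + 27·25 ≡ 9 (mod 11). Nonzero ⇒ E is nonsingular.
For each x ∈ F_11, compute rhs = x³ + 5·x + 5 mod 11, then count y ∈ F_11 with y² ≡ rhs.
  x = 0: rhs = 5, matching y values: 4, 7 (2 points).
  x = 1: rhs = 0, matching y values: 0 (1 points).
  x = 2: rhs = 1, matching y values: 1, 10 (2 points).
  x = 3: rhs = 3, matching y values: 5, 6 (2 points).
  x = 4: rhs = 1, matching y values: 1, 10 (2 points).
  x = 5: rhs = 1, matching y values: 1, 10 (2 points).
  x = 6: rhs = 9, matching y values: 3, 8 (2 points).
  x = 7: rhs = 9, matching y values: 3, 8 (2 points).
  x = 8: rhs = 7, matching y values: none (0 points).
  x = 9: rhs = 9, matching y values: 3, 8 (2 points).
  x = 10: rhs = 10, matching y values: none (0 points).
Total affine count: 17.
Full point count |E(F_11)| = 17 + 1 = 18.
Hasse bound: |18 − (11+1)| = |6| = 6 ≤ 2√11 ≈ 6.6332 ✓.


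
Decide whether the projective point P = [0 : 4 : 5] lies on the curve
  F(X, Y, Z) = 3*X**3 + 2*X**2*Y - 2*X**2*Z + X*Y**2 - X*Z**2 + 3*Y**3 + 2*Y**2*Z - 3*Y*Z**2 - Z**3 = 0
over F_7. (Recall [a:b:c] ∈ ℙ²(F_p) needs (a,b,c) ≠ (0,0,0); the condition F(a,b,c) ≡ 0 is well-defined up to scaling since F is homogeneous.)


F(0,4,5) ≡ 4 (mod 7); P is NOT on the curve.

Evaluate F(0, 4, 5) term-by-term (mod 7).
  3*X**3 ↦ 3·0·1·1 = 0
  2*X**2*Y ↦ 2·0·4·1 = 0
  -2*X**2*Z ↦ -2·0·1·5 = 0
  X*Y**2 ↦ 1·0·16·1 = 0
  -X*Z**2 ↦ -1·0·1·25 = 0
  3*Y**3 ↦ 3·1·64·1 = 192
  2*Y**2*Z ↦ 2·1·16·5 = 160
  -3*Y*Z**2 ↦ -3·1·4·25 = -300
  -Z**3 ↦ -1·1·1·125 = -125
Sum: F(0, 4, 5) = (0) + (0) + (0) + (0) + (0) + (192) + (160) + (-300) + (-125) = -73.
Reducing mod 7: -73 ≡ 4 (mod 7).
Since F(a, b, c) ≡ 4 ≠ 0 (mod 7), P does NOT lie on the curve.


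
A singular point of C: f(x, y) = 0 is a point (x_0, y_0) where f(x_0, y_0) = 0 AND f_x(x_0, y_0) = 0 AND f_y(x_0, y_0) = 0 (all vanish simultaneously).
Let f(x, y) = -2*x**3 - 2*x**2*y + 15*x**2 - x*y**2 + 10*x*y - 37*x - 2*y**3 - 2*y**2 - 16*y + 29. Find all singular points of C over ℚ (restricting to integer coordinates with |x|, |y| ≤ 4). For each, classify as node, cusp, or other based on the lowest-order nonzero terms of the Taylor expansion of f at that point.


Singular points: {(3, -1)}; classification: node.

Compute partial derivatives:
  f_x = -6*x**2 - 4*x*y + 30*x - y**2 + 10*y - 37.
  f_y = -2*x**2 - 2*x*y + 10*x - 6*y**2 - 4*y - 16.
Scan x_0 ∈ {−4, ..., 4}. For each x_0, f_y(x_0, y) is a polynomial in y; find its integer roots y ∈ {−4, ..., 4}, then test f_x and f at those candidates.
  x = -4: f_y(-4, y) = -6*y**2 + 4*y - 88; no integer root y with |y| ≤ 4.
  x = -3: f_y(-3, y) = -6*y**2 + 2*y - 64; no integer root y with |y| ≤ 4.
  x = -2: f_y(-2, y) = -6*y**2 - 44; no integer root y with |y| ≤ 4.
  x = -1: f_y(-1, y) = -6*y**2 - 2*y - 28; no integer root y with |y| ≤ 4.
  x = 0: f_y(0, y) = -6*y**2 - 4*y - 16; no integer root y with |y| ≤ 4.
  x = 1: f_y(1, y) = -6*y**2 - 6*y - 8; no integer root y with |y| ≤ 4.
  x = 2: f_y(2, y) = -6*y**2 - 8*y - 4; no integer root y with |y| ≤ 4.
  x = 3: f_y(3, y) = -6*y**2 - 10*y - 4; vanishes at y ∈ {-1}. (3, -1): f_x = 0, f = 0 — SINGULAR.
  x = 4: f_y(4, y) = -6*y**2 - 12*y - 8; no integer root y with |y| ≤ 4.
Only singular point on the grid: (3, -1).
Classify: substitute x = 3 + u, y = -1 + v and expand: f = -2*u**3 - 2*u**2*v - u**2 - u*v**2 - 2*v**3 + v**2.
No constant or linear terms (consistent with a singular point). Quadratic part: -u**2 + v**2. Cubic part: -2*u**3 - 2*u**2*v - u*v**2 - 2*v**3.
The quadratic part v**2 - u**2 = (v − u)(v + u) splits into two distinct linear factors, so there are two distinct tangent lines y − -1 = ±(x − 3) — this is a node (ordinary double point).
Classification: node.


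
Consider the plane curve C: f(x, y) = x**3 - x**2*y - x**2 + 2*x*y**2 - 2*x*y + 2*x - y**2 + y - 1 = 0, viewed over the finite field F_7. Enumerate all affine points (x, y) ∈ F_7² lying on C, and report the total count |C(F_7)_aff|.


Affine F_7-points: {(0, 3), (0, 5), (1, 1), (2, 0), (3, 1), (3, 6), (4, 3), (5, 1), (5, 2), (6, 5)}; count = 10.

For each of the 49 pairs (x, y) ∈ F_7², evaluate f(x, y) mod 7. Record the zeros.
  x = 0: [0↦6, 1↦6, 2↦4, 3↦0, 4↦1, 5↦0, 6↦4]  zeros at y ∈ {3, 5}
  x = 1: [0↦1, 1↦0, 2↦1, 3↦4, 4↦2, 5↦2, 6↦4]  zeros at y ∈ {1}
  x = 2: [0↦0, 1↦3, 2↦5, 3↦6, 4↦6, 5↦5, 6↦3]  zeros at y ∈ {0}
  x = 3: [0↦2, 1↦0, 2↦1, 3↦5, 4↦5, 5↦1, 6↦0]  zeros at y ∈ {1, 6}
  x = 4: [0↦6, 1↦4, 2↦2, 3↦0, 4↦5, 5↦3, 6↦1]  zeros at y ∈ {3}
  x = 5: [0↦4, 1↦0, 2↦0, 3↦4, 4↦5, 5↦3, 6↦5]  zeros at y ∈ {1, 2}
  x = 6: [0↦2, 1↦1, 2↦1, 3↦2, 4↦4, 5↦0, 6↦4]  zeros at y ∈ {5}
Collecting zeros: affine points = {(0, 3), (0, 5), (1, 1), (2, 0), (3, 1), (3, 6), (4, 3), (5, 1), (5, 2), (6, 5)}.
Total count |C(F_7)_aff| = 10.


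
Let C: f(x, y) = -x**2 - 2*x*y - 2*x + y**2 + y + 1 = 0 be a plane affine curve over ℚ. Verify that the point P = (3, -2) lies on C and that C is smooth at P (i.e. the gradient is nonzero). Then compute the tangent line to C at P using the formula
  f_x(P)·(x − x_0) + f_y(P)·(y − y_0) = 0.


Tangent line at P: -4*x - 9*y - 6 = 0.

Step 1: f(3, -2) = 0, so P lies on C.
Step 2: partial derivatives
  f_x(x, y) = -2*x - 2*y - 2, f_y(x, y) = -2*x + 2*y + 1.
  f_x(P) = -4, f_y(P) = -9 (gradient nonzero, so P is smooth).
Step 3: tangent line at P: -4·(x − 3) + -9·(y − -2) = 0.
Expanding: -4*x - 9*y - 6 = 0.


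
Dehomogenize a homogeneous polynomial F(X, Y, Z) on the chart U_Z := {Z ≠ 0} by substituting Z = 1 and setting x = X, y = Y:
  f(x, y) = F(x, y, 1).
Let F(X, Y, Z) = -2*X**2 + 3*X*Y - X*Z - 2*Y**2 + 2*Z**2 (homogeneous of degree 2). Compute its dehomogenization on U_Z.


f(x, y) = -2*x**2 + 3*x*y - x - 2*y**2 + 2

On U_Z we set Z = 1. Each monomial c·X^i·Y^j·Z^k in F becomes c·x^i·y^j·1^k = c·x^i·y^j.
Substituting Z = 1: F(X, Y, 1) = -2*x**2 + 3*x*y - x - 2*y**2 + 2.
Note: deg(f) ≤ deg(F) = 2; strict inequality happens when F is divisible by Z (lost terms).


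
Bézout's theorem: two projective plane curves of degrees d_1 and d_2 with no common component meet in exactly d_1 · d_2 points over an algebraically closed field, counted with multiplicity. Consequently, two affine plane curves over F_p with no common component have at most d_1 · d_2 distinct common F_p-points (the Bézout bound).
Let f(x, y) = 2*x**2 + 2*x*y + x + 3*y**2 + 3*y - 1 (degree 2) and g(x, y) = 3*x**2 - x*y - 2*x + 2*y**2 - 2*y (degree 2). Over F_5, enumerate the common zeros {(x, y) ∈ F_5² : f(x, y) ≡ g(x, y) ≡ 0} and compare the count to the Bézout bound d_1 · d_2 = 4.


Common zeros: {(0, 1), (1, 1), (4, 0), (4, 3)}; count = 4; Bézout bound = 4.

deg(f) = 2, deg(g) = 2, so Bézout bound = 4.
Scan x ∈ F_5. For each x, list the y ∈ F_5 with f(x, y) ≡ 0 and those with g(x, y) ≡ 0 (mod 5); the common zeros in that column are the intersection.
  x = 0: f ≡ 0 at y ∈ {1, 3}; g ≡ 0 at y ∈ {0, 1}; common: {1}.
  x = 1: f ≡ 0 at y ∈ {1, 4}; g ≡ 0 at y ∈ {1, 3}; common: {1}.
  x = 2: f ≡ 0 at y ∈ {2, 4}; g ≡ 0 at y ∈ ∅; common: ∅.
  x = 3: f ≡ 0 at y ∈ {0, 2}; g ≡ 0 at y ∈ ∅; common: ∅.
  x = 4: f ≡ 0 at y ∈ {0, 3}; g ≡ 0 at y ∈ {0, 3}; common: {0, 3}.
Collecting: common zeros = {(0, 1), (1, 1), (4, 0), (4, 3)}, so the count is 4.
Comparison with the Bézout bound: 4 ≤ 4 = deg(f)·deg(g), as expected for curves with no common component (the bound is attained).


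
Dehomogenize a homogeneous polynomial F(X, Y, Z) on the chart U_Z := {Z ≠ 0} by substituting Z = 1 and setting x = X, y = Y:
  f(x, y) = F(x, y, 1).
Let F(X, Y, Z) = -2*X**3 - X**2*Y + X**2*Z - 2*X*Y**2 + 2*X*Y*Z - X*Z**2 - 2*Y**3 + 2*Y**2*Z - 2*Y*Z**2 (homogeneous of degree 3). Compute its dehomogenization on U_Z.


f(x, y) = -2*x**3 - x**2*y + x**2 - 2*x*y**2 + 2*x*y - x - 2*y**3 + 2*y**2 - 2*y

On U_Z we set Z = 1. Each monomial c·X^i·Y^j·Z^k in F becomes c·x^i·y^j·1^k = c·x^i·y^j.
Substituting Z = 1: F(X, Y, 1) = -2*x**3 - x**2*y + x**2 - 2*x*y**2 + 2*x*y - x - 2*y**3 + 2*y**2 - 2*y.
Note: deg(f) ≤ deg(F) = 3; strict inequality happens when F is divisible by Z (lost terms).


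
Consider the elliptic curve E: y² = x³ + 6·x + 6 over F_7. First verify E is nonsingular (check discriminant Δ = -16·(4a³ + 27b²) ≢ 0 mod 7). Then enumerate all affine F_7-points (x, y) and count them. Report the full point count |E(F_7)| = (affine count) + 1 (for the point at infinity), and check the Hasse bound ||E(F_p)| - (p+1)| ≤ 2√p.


Affine points = {(3, 3), (3, 4), (5, 0)}; affine count = 3; |E(F_7)| = 4.

Discriminant check: Δ ∝ 4a³ + 27b² = 4·6³ + 27·6² = 4·216 + 27·36 ≡ 2 (mod 7). Nonzero ⇒ E is nonsingular.
For each x ∈ F_7, compute rhs = x³ + 6·x + 6 mod 7, then count y ∈ F_7 with y² ≡ rhs.
  x = 0: rhs = 6, matching y values: none (0 points).
  x = 1: rhs = 6, matching y values: none (0 points).
  x = 2: rhs = 5, matching y values: none (0 points).
  x = 3: rhs = 2, matching y values: 3, 4 (2 points).
  x = 4: rhs = 3, matching y values: none (0 points).
  x = 5: rhs = 0, matching y values: 0 (1 points).
  x = 6: rhs = 6, matching y values: none (0 points).
Total affine count: 3.
Full point count |E(F_7)| = 3 + 1 = 4.
Hasse bound: |4 − (7+1)| = |-4| = 4 ≤ 2√7 ≈ 5.2915 ✓.


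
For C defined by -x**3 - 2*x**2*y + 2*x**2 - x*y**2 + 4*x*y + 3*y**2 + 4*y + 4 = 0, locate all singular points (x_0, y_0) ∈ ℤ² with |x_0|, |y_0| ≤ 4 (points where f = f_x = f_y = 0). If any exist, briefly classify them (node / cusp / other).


Singular points: {(2, -2)}; classification: cusp.

Compute partial derivatives:
  f_x = -3*x**2 - 4*x*y + 4*x - y**2 + 4*y.
  f_y = -2*x**2 - 2*x*y + 4*x + 6*y + 4.
Scan x_0 ∈ {−4, ..., 4}. For each x_0, f_y(x_0, y) is a polynomial in y; find its integer roots y ∈ {−4, ..., 4}, then test f_x and f at those candidates.
  x = -4: f_y(-4, y) = 14*y - 44; no integer root y with |y| ≤ 4.
  x = -3: f_y(-3, y) = 12*y - 26; no integer root y with |y| ≤ 4.
  x = -2: f_y(-2, y) = 10*y - 12; no integer root y with |y| ≤ 4.
  x = -1: f_y(-1, y) = 8*y - 2; no integer root y with |y| ≤ 4.
  x = 0: f_y(0, y) = 6*y + 4; no integer root y with |y| ≤ 4.
  x = 1: f_y(1, y) = 4*y + 6; no integer root y with |y| ≤ 4.
  x = 2: f_y(2, y) = 2*y + 4; vanishes at y ∈ {-2}. (2, -2): f_x = 0, f = 0 — SINGULAR.
  x = 3: f_y(3, y) = -2; no integer root y with |y| ≤ 4.
  x = 4: f_y(4, y) = -2*y - 12; no integer root y with |y| ≤ 4.
Only singular point on the grid: (2, -2).
Classify: substitute x = 2 + u, y = -2 + v and expand: f = -u**3 - 2*u**2*v - u*v**2 + v**2.
No constant or linear terms (consistent with a singular point). Quadratic part: v**2. Cubic part: -u**3 - 2*u**2*v - u*v**2.
The quadratic part v**2 is a perfect square, so there is a single (double) tangent line v = 0, i.e. y = -2. Restricting the cubic part to that line (v = 0) leaves -u**3 ≠ 0, so f is not divisible by v and the branch is v² ≈ u**3 to lowest order — this is a cusp.
Classification: cusp.


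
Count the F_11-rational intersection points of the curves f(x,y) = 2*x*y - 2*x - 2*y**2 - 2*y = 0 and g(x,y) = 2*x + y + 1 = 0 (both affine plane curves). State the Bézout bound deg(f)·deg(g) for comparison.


Common zeros: {(0, 10), (3, 4)}; count = 2; Bézout bound = 2.

deg(f) = 2, deg(g) = 1, so Bézout bound = 2.
Scan x ∈ F_11. For each x, list the y ∈ F_11 with f(x, y) ≡ 0 and those with g(x, y) ≡ 0 (mod 11); the common zeros in that column are the intersection.
  x = 0: f ≡ 0 at y ∈ {0, 10}; g ≡ 0 at y ∈ {10}; common: {10}.
  x = 1: f ≡ 0 at y ∈ ∅; g ≡ 0 at y ∈ {8}; common: ∅.
  x = 2: f ≡ 0 at y ∈ {5, 7}; g ≡ 0 at y ∈ {6}; common: ∅.
  x = 3: f ≡ 0 at y ∈ {4, 9}; g ≡ 0 at y ∈ {4}; common: {4}.
  x = 4: f ≡ 0 at y ∈ {6, 8}; g ≡ 0 at y ∈ {2}; common: ∅.
  x = 5: f ≡ 0 at y ∈ ∅; g ≡ 0 at y ∈ {0}; common: ∅.
  x = 6: f ≡ 0 at y ∈ {2, 3}; g ≡ 0 at y ∈ {9}; common: ∅.
  x = 7: f ≡ 0 at y ∈ ∅; g ≡ 0 at y ∈ {7}; common: ∅.
  x = 8: f ≡ 0 at y ∈ ∅; g ≡ 0 at y ∈ {5}; common: ∅.
  x = 9: f ≡ 0 at y ∈ ∅; g ≡ 0 at y ∈ {3}; common: ∅.
  x = 10: f ≡ 0 at y ∈ ∅; g ≡ 0 at y ∈ {1}; common: ∅.
Collecting: common zeros = {(0, 10), (3, 4)}, so the count is 2.
Comparison with the Bézout bound: 2 ≤ 2 = deg(f)·deg(g), as expected for curves with no common component (the bound is attained).


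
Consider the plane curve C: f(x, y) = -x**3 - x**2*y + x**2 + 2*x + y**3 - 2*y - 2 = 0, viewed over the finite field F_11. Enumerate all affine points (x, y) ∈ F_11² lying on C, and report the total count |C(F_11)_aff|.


Affine F_11-points: {(1, 0), (1, 5), (1, 6), (2, 8), (3, 9), (4, 6), (5, 10), (8, 3), (9, 10), (10, 2), (10, 10)}; count = 11.

For each of the 121 pairs (x, y) ∈ F_11², evaluate f(x, y) mod 11. Record the zeros.
  x = 0: [0↦9, 1↦8, 2↦2, 3↦8, 4↦10, 5↦3, 6↦4, 7↦8, 8↦10, 9↦5, 10↦10]  zeros at y ∈ ∅
  x = 1: [0↦0, 1↦9, 2↦2, 3↦7, 4↦8, 5↦0, 6↦0, 7↦3, 8↦4, 9↦9, 10↦2]  zeros at y ∈ {0, 5, 6}
  x = 2: [0↦9, 1↦4, 2↦5, 3↦7, 4↦5, 5↦5, 6↦2, 7↦2, 8↦0, 9↦2, 10↦3]  zeros at y ∈ {8}
  x = 3: [0↦8, 1↦9, 2↦5, 3↦2, 4↦6, 5↦1, 6↦4, 7↦10, 8↦3, 9↦0, 10↦7]  zeros at y ∈ {9}
  x = 4: [0↦2, 1↦7, 2↦7, 3↦8, 4↦5, 5↦4, 6↦0, 7↦10, 8↦7, 9↦8, 10↦8]  zeros at y ∈ {6}
  x = 5: [0↦7, 1↦3, 2↦5, 3↦8, 4↦7, 5↦8, 6↦6, 7↦7, 8↦6, 9↦9, 10↦0]  zeros at y ∈ {10}
  x = 6: [0↦6, 1↦2, 2↦4, 3↦7, 4↦6, 5↦7, 6↦5, 7↦6, 8↦5, 9↦8, 10↦10]  zeros at y ∈ ∅
  x = 7: [0↦4, 1↦9, 2↦9, 3↦10, 4↦7, 5↦6, 6↦2, 7↦1, 8↦9, 9↦10, 10↦10]  zeros at y ∈ ∅
  x = 8: [0↦6, 1↦7, 2↦3, 3↦0, 4↦4, 5↦10, 6↦2, 7↦8, 8↦1, 9↦9, 10↦5]  zeros at y ∈ {3}
  x = 9: [0↦6, 1↦1, 2↦2, 3↦4, 4↦2, 5↦2, 6↦10, 7↦10, 8↦8, 9↦10, 10↦0]  zeros at y ∈ {10}
  x = 10: [0↦9, 1↦7, 2↦0, 3↦5, 4↦6, 5↦9, 6↦9, 7↦1, 8↦2, 9↦7, 10↦0]  zeros at y ∈ {2, 10}
Collecting zeros: affine points = {(1, 0), (1, 5), (1, 6), (2, 8), (3, 9), (4, 6), (5, 10), (8, 3), (9, 10), (10, 2), (10, 10)}.
Total count |C(F_11)_aff| = 11.


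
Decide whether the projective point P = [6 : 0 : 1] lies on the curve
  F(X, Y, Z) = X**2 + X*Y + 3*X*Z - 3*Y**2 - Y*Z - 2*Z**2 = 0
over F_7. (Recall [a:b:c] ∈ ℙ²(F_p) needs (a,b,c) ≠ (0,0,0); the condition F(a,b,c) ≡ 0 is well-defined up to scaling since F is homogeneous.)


F(6,0,1) ≡ 3 (mod 7); P is NOT on the curve.

Evaluate F(6, 0, 1) term-by-term (mod 7).
  X**2 ↦ 1·36·1·1 = 36
  X*Y ↦ 1·6·0·1 = 0
  3*X*Z ↦ 3·6·1·1 = 18
  -3*Y**2 ↦ -3·1·0·1 = 0
  -Y*Z ↦ -1·1·0·1 = 0
  -2*Z**2 ↦ -2·1·1·1 = -2
Sum: F(6, 0, 1) = (36) + (0) + (18) + (0) + (0) + (-2) = 52.
Reducing mod 7: 52 ≡ 3 (mod 7).
Since F(a, b, c) ≡ 3 ≠ 0 (mod 7), P does NOT lie on the curve.


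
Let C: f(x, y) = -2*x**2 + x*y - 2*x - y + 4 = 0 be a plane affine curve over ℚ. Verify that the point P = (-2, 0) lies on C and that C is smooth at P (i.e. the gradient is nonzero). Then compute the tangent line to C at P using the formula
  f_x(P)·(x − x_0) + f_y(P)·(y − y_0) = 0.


Tangent line at P: 6*x - 3*y + 12 = 0.

Step 1: f(-2, 0) = 0, so P lies on C.
Step 2: partial derivatives
  f_x(x, y) = -4*x + y - 2, f_y(x, y) = x - 1.
  f_x(P) = 6, f_y(P) = -3 (gradient nonzero, so P is smooth).
Step 3: tangent line at P: 6·(x − -2) + -3·(y − 0) = 0.
Expanding: 6*x - 3*y + 12 = 0.


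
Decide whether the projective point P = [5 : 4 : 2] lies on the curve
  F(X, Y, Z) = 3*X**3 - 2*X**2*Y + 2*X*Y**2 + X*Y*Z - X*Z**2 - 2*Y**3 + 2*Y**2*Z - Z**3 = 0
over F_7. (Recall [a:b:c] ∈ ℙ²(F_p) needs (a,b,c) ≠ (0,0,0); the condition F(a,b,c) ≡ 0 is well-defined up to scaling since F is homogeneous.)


F(5,4,2) ≡ 3 (mod 7); P is NOT on the curve.

Evaluate F(5, 4, 2) term-by-term (mod 7).
  3*X**3 ↦ 3·125·1·1 = 375
  -2*X**2*Y ↦ -2·25·4·1 = -200
  2*X*Y**2 ↦ 2·5·16·1 = 160
  X*Y*Z ↦ 1·5·4·2 = 40
  -X*Z**2 ↦ -1·5·1·4 = -20
  -2*Y**3 ↦ -2·1·64·1 = -128
  2*Y**2*Z ↦ 2·1·16·2 = 64
  -Z**3 ↦ -1·1·1·8 = -8
Sum: F(5, 4, 2) = (375) + (-200) + (160) + (40) + (-20) + (-128) + (64) + (-8) = 283.
Reducing mod 7: 283 ≡ 3 (mod 7).
Since F(a, b, c) ≡ 3 ≠ 0 (mod 7), P does NOT lie on the curve.


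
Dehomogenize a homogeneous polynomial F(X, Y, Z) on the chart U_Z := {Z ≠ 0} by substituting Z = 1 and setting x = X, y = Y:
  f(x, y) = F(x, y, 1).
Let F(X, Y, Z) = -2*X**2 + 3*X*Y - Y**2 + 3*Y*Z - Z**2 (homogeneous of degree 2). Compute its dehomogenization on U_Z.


f(x, y) = -2*x**2 + 3*x*y - y**2 + 3*y - 1

On U_Z we set Z = 1. Each monomial c·X^i·Y^j·Z^k in F becomes c·x^i·y^j·1^k = c·x^i·y^j.
Substituting Z = 1: F(X, Y, 1) = -2*x**2 + 3*x*y - y**2 + 3*y - 1.
Note: deg(f) ≤ deg(F) = 2; strict inequality happens when F is divisible by Z (lost terms).


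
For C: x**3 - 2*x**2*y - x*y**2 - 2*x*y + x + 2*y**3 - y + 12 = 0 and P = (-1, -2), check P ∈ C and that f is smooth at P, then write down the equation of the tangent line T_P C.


Tangent line at P: -4*x + 19*y + 34 = 0.

Step 1: f(-1, -2) = 0, so P lies on C.
Step 2: partial derivatives
  f_x(x, y) = 3*x**2 - 4*x*y - y**2 - 2*y + 1, f_y(x, y) = -2*x**2 - 2*x*y - 2*x + 6*y**2 - 1.
  f_x(P) = -4, f_y(P) = 19 (gradient nonzero, so P is smooth).
Step 3: tangent line at P: -4·(x − -1) + 19·(y − -2) = 0.
Expanding: -4*x + 19*y + 34 = 0.


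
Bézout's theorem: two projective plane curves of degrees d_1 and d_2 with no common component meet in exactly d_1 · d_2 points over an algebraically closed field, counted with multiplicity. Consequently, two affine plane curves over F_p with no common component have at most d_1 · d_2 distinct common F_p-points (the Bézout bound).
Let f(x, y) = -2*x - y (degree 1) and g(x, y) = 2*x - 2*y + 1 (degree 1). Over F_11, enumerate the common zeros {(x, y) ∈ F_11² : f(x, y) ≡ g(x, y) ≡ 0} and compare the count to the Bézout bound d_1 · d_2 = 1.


Common zeros: {(9, 4)}; count = 1; Bézout bound = 1.

deg(f) = 1, deg(g) = 1, so Bézout bound = 1.
Scan x ∈ F_11. For each x, list the y ∈ F_11 with f(x, y) ≡ 0 and those with g(x, y) ≡ 0 (mod 11); the common zeros in that column are the intersection.
  x = 0: f ≡ 0 at y ∈ {0}; g ≡ 0 at y ∈ {6}; common: ∅.
  x = 1: f ≡ 0 at y ∈ {9}; g ≡ 0 at y ∈ {7}; common: ∅.
  x = 2: f ≡ 0 at y ∈ {7}; g ≡ 0 at y ∈ {8}; common: ∅.
  x = 3: f ≡ 0 at y ∈ {5}; g ≡ 0 at y ∈ {9}; common: ∅.
  x = 4: f ≡ 0 at y ∈ {3}; g ≡ 0 at y ∈ {10}; common: ∅.
  x = 5: f ≡ 0 at y ∈ {1}; g ≡ 0 at y ∈ {0}; common: ∅.
  x = 6: f ≡ 0 at y ∈ {10}; g ≡ 0 at y ∈ {1}; common: ∅.
  x = 7: f ≡ 0 at y ∈ {8}; g ≡ 0 at y ∈ {2}; common: ∅.
  x = 8: f ≡ 0 at y ∈ {6}; g ≡ 0 at y ∈ {3}; common: ∅.
  x = 9: f ≡ 0 at y ∈ {4}; g ≡ 0 at y ∈ {4}; common: {4}.
  x = 10: f ≡ 0 at y ∈ {2}; g ≡ 0 at y ∈ {5}; common: ∅.
Collecting: common zeros = {(9, 4)}, so the count is 1.
Comparison with the Bézout bound: 1 ≤ 1 = deg(f)·deg(g), as expected for curves with no common component (the bound is attained).


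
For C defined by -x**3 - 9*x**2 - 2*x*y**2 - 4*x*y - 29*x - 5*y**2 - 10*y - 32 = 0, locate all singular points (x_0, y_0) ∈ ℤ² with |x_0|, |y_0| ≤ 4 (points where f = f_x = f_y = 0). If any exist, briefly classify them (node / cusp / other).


Singular points: {(-3, -1)}; classification: cusp.

Compute partial derivatives:
  f_x = -3*x**2 - 18*x - 2*y**2 - 4*y - 29.
  f_y = -4*x*y - 4*x - 10*y - 10.
Scan x_0 ∈ {−4, ..., 4}. For each x_0, f_y(x_0, y) is a polynomial in y; find its integer roots y ∈ {−4, ..., 4}, then test f_x and f at those candidates.
  x = -4: f_y(-4, y) = 6*y + 6; vanishes at y ∈ {-1}. (-4, -1): f_x = -3 ≠ 0.
  x = -3: f_y(-3, y) = 2*y + 2; vanishes at y ∈ {-1}. (-3, -1): f_x = 0, f = 0 — SINGULAR.
  x = -2: f_y(-2, y) = -2*y - 2; vanishes at y ∈ {-1}. (-2, -1): f_x = -3 ≠ 0.
  x = -1: f_y(-1, y) = -6*y - 6; vanishes at y ∈ {-1}. (-1, -1): f_x = -12 ≠ 0.
  x = 0: f_y(0, y) = -10*y - 10; vanishes at y ∈ {-1}. (0, -1): f_x = -27 ≠ 0.
  x = 1: f_y(1, y) = -14*y - 14; vanishes at y ∈ {-1}. (1, -1): f_x = -48 ≠ 0.
  x = 2: f_y(2, y) = -18*y - 18; vanishes at y ∈ {-1}. (2, -1): f_x = -75 ≠ 0.
  x = 3: f_y(3, y) = -22*y - 22; vanishes at y ∈ {-1}. (3, -1): f_x = -108 ≠ 0.
  x = 4: f_y(4, y) = -26*y - 26; vanishes at y ∈ {-1}. (4, -1): f_x = -147 ≠ 0.
Only singular point on the grid: (-3, -1).
Classify: substitute x = -3 + u, y = -1 + v and expand: f = -u**3 - 2*u*v**2 + v**2.
No constant or linear terms (consistent with a singular point). Quadratic part: v**2. Cubic part: -u**3 - 2*u*v**2.
The quadratic part v**2 is a perfect square, so there is a single (double) tangent line v = 0, i.e. y = -1. Restricting the cubic part to that line (v = 0) leaves -u**3 ≠ 0, so f is not divisible by v and the branch is v² ≈ u**3 to lowest order — this is a cusp.
Classification: cusp.


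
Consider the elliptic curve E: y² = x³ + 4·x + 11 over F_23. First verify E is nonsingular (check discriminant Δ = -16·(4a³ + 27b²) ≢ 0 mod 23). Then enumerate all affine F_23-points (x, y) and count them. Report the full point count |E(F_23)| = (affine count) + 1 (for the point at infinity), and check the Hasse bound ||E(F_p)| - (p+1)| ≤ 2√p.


Affine points = {(1, 4), (1, 19), (2, 2), (2, 21), (3, 2), (3, 21), (5, 8), (5, 15), (8, 7), (8, 16), (10, 4), (10, 19), (11, 11), (11, 12), (12, 4), (12, 19), (13, 11), (13, 12), (16, 10), (16, 13), (17, 1), (17, 22), (18, 2), (18, 21), (19, 0), (20, 8), (20, 15), (21, 8), (21, 15), (22, 11), (22, 12)}; affine count = 31; |E(F_23)| = 32.

Discriminant check: Δ ∝ 4a³ + 27b² = 4·4³ + 27·11² = 4·64 + 27·121 ≡ 4 (mod 23). Nonzero ⇒ E is nonsingular.
For each x ∈ F_23, compute rhs = x³ + 4·x + 11 mod 23, then count y ∈ F_23 with y² ≡ rhs.
  x = 0: rhs = 11, matching y values: none (0 points).
  x = 1: rhs = 16, matching y values: 4, 19 (2 points).
  x = 2: rhs = 4, matching y values: 2, 21 (2 points).
  x = 3: rhs = 4, matching y values: 2, 21 (2 points).
  x = 4: rhs = 22, matching y values: none (0 points).
  x = 5: rhs = 18, matching y values: 8, 15 (2 points).
  x = 6: rhs = 21, matching y values: none (0 points).
  x = 7: rhs = 14, matching y values: none (0 points).
  x = 8: rhs = 3, matching y values: 7, 16 (2 points).
  x = 9: rhs = 17, matching y values: none (0 points).
  x = 10: rhs = 16, matching y values: 4, 19 (2 points).
  x = 11: rhs = 6, matching y values: 11, 12 (2 points).
  x = 12: rhs = 16, matching y values: 4, 19 (2 points).
  x = 13: rhs = 6, matching y values: 11, 12 (2 points).
  x = 14: rhs = 5, matching y values: none (0 points).
  x = 15: rhs = 19, matching y values: none (0 points).
  x = 16: rhs = 8, matching y values: 10, 13 (2 points).
  x = 17: rhs = 1, matching y values: 1, 22 (2 points).
  x = 18: rhs = 4, matching y values: 2, 21 (2 points).
  x = 19: rhs = 0, matching y values: 0 (1 points).
  x = 20: rhs = 18, matching y values: 8, 15 (2 points).
  x = 21: rhs = 18, matching y values: 8, 15 (2 points).
  x = 22: rhs = 6, matching y values: 11, 12 (2 points).
Total affine count: 31.
Full point count |E(F_23)| = 31 + 1 = 32.
Hasse bound: |32 − (23+1)| = |8| = 8 ≤ 2√23 ≈ 9.5917 ✓.
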